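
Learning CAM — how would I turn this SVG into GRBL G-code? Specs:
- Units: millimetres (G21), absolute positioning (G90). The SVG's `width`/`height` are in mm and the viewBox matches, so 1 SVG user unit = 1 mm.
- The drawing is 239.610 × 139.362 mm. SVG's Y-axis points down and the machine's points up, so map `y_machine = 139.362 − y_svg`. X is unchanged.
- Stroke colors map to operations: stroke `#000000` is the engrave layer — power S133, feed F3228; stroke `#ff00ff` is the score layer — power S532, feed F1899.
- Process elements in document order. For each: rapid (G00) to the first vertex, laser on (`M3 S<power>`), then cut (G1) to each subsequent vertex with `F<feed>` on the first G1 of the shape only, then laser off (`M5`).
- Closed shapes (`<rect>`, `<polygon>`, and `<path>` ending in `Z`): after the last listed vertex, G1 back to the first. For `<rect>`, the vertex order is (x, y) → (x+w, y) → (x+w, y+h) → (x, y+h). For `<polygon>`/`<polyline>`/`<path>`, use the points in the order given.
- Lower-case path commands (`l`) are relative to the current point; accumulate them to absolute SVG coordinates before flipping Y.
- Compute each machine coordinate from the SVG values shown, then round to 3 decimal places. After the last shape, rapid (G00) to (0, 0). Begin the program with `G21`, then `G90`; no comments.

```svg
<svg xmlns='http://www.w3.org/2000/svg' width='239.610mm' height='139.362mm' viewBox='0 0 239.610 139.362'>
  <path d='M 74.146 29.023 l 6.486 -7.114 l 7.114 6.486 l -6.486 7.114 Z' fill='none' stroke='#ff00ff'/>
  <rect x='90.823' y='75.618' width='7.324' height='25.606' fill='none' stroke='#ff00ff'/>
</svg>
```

Since the viewBox matches the mm dimensions, user units are millimetres directly. The only transform is the Y-flip y_m = 139.362 − y_svg.

Shape 1 is a regular polygon drawn with `<path>`. Its stroke #ff00ff means score at S532, F1899. After flipping Y the toolpath is (74.146,110.339) → (80.632,117.453) → (87.746,110.967) → (81.260,103.853) → (74.146,110.339), returning to the start.

Shape 2 is a rectangle drawn with `<rect>`. Its stroke #ff00ff means score at S532, F1899. After flipping Y the toolpath is (90.823,63.744) → (98.147,63.744) → (98.147,38.138) → (90.823,38.138) → (90.823,63.744), returning to the start.

G21
G90
G00 X74.146 Y110.339
M3 S532
G1 X80.632 Y117.453 F1899
G1 X87.746 Y110.967
G1 X81.260 Y103.853
G1 X74.146 Y110.339
M5
G00 X90.823 Y63.744
M3 S532
G1 X98.147 Y63.744 F1899
G1 X98.147 Y38.138
G1 X90.823 Y38.138
G1 X90.823 Y63.744
M5
G00 X0.000 Y0.000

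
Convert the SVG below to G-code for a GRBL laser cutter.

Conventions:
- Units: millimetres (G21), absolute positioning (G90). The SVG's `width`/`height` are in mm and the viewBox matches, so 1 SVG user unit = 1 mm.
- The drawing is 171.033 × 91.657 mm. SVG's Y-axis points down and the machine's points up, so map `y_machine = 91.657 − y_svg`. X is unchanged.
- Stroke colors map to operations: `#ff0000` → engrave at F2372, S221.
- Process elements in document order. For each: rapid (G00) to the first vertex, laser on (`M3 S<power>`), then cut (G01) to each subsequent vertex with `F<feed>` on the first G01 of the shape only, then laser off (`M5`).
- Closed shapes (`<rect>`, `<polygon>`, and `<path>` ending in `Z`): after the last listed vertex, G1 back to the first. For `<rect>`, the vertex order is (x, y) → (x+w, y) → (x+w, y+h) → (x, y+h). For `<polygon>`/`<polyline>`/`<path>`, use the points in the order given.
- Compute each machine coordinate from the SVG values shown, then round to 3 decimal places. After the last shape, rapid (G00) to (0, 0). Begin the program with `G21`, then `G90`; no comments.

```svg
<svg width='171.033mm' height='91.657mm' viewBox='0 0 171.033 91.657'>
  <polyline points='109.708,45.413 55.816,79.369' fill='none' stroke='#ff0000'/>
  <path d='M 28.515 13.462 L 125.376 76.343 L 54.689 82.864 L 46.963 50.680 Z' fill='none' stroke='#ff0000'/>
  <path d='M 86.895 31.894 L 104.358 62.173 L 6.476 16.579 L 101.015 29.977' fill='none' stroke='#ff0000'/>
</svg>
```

1 u = 1 mm; y_m = 91.657 − y.

[1] `<polyline>` line segment, #ff0000→engrave S221 F2372: (109.708,46.244) → (55.816,12.288)

[2] `<path>` closed polygon, #ff0000→engrave S221 F2372: (28.515,78.195) → (125.376,15.314) → (54.689,8.793) → (46.963,40.977) → (28.515,78.195) (closed)

[3] `<path>` open polyline, #ff0000→engrave S221 F2372: (86.895,59.763) → (104.358,29.484) → (6.476,75.078) → (101.015,61.680)

G21
G90
G00 X109.708 Y46.244
M3 S221
G01 X55.816 Y12.288 F2372
M5
G00 X28.515 Y78.195
M3 S221
G01 X125.376 Y15.314 F2372
G01 X54.689 Y8.793
G01 X46.963 Y40.977
G01 X28.515 Y78.195
M5
G00 X86.895 Y59.763
M3 S221
G01 X104.358 Y29.484 F2372
G01 X6.476 Y75.078
G01 X101.015 Y61.680
M5
G00 X0.000 Y0.000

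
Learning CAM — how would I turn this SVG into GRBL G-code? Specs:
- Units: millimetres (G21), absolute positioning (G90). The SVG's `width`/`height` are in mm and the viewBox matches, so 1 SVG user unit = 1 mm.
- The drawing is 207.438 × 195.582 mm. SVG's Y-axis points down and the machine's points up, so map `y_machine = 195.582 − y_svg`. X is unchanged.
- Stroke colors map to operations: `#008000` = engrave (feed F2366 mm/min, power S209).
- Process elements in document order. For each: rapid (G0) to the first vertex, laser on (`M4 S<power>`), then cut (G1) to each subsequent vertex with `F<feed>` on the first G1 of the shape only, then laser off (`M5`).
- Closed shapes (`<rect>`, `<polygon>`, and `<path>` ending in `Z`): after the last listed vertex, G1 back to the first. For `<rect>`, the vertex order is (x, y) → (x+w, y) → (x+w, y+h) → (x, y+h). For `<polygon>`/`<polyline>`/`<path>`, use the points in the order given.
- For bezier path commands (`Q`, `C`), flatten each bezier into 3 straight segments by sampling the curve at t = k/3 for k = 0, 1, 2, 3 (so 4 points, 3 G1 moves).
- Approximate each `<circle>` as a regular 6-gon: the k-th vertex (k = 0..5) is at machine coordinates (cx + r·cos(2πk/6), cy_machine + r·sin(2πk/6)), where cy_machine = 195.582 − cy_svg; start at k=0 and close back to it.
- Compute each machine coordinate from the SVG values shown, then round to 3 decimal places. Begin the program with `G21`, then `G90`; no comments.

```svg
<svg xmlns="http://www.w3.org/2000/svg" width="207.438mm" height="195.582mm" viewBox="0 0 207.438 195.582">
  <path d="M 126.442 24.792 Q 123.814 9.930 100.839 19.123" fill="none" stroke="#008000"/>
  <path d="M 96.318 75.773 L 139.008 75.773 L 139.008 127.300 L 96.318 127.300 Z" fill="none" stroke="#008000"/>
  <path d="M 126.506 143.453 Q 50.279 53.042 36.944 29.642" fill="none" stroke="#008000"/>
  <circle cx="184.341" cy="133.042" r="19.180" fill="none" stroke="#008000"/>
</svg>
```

G21
G90
G0 X126.442 Y170.790
M4 S209
G1 X122.429 Y178.025 F2366
G1 X113.895 Y179.915
G1 X100.839 Y176.459
M5
G0 X96.318 Y119.809
M4 S209
G1 X139.008 Y119.809 F2366
G1 X139.008 Y68.282
G1 X96.318 Y68.282
G1 X96.318 Y119.809
M5
G0 X126.506 Y52.129
M4 S209
G1 X82.676 Y104.957 F2366
G1 X52.822 Y142.894
G1 X36.944 Y165.940
M5
G0 X203.521 Y62.540
M4 S209
G1 X193.931 Y79.150 F2366
G1 X174.751 Y79.150
G1 X165.161 Y62.540
G1 X174.751 Y45.930
G1 X193.931 Y45.930
G1 X203.521 Y62.540
M5

viewBox `0 0 207.438 195.582` with mm width/height → 1 unit = 1 mm. Flip: y_m = 195.582 − y_svg.

**Shape 1** — `<path>` quadratic bezier, stroke `#008000` → engrave (S209, F2366). Control points (SVG): P0=(126.442,24.792), P1=(123.814,9.930), P2=(100.839,19.123); sampled at t=k/3. Machine vertices: (126.442,170.790) → (122.429,178.025) → (113.895,179.915) → (100.839,176.459). Open path.

**Shape 2** — `<path>` rectangle, stroke `#008000` → engrave (S209, F2366). Machine vertices: (96.318,119.809) → (139.008,119.809) → (139.008,68.282) → (96.318,68.282) → (96.318,119.809). Closed: final G1 returns to the first vertex.

**Shape 3** — `<path>` quadratic bezier, stroke `#008000` → engrave (S209, F2366). Control points (SVG): P0=(126.506,143.453), P1=(50.279,53.042), P2=(36.944,29.642); sampled at t=k/3. Machine vertices: (126.506,52.129) → (82.676,104.957) → (52.822,142.894) → (36.944,165.940). Open path.

**Shape 4** — `<circle>` circle, stroke `#008000` → engrave (S209, F2366). Machine vertices: (203.521,62.540) → (193.931,79.150) → (174.751,79.150) → (165.161,62.540) → (174.751,45.930) → (193.931,45.930) → (203.521,62.540). Closed: final G1 returns to the first vertex.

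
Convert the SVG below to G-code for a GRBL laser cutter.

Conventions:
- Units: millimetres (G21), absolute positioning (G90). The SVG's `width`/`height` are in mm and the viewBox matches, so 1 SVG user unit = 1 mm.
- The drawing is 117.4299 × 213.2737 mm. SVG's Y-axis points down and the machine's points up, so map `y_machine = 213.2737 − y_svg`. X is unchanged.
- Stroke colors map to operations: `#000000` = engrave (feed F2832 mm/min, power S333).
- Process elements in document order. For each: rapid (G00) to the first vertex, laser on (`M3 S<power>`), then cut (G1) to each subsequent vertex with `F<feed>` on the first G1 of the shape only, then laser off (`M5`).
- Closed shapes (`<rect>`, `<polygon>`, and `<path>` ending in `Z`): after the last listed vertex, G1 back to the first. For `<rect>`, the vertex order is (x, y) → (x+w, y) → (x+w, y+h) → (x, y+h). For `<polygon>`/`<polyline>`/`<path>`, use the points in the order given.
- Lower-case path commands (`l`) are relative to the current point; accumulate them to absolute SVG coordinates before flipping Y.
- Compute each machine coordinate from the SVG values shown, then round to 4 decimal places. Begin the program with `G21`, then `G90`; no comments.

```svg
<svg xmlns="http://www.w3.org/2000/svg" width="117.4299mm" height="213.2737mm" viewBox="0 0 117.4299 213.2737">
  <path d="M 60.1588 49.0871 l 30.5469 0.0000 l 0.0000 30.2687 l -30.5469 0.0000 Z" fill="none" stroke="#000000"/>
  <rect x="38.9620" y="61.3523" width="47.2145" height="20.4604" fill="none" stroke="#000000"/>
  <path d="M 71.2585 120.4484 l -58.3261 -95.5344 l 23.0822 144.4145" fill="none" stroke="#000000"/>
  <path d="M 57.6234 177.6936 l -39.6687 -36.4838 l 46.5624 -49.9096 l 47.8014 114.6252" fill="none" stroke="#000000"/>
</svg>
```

1 u = 1 mm; y_m = 213.2737 − y.

[1] `<path>` rectangle, #000000→engrave S333 F2832: (60.1588,164.1866) → (90.7057,164.1866) → (90.7057,133.9179) → (60.1588,133.9179) → (60.1588,164.1866) (closed)

[2] `<rect>` rectangle, #000000→engrave S333 F2832: (38.9620,151.9214) → (86.1765,151.9214) → (86.1765,131.4610) → (38.9620,131.4610) → (38.9620,151.9214) (closed)

[3] `<path>` open polyline, #000000→engrave S333 F2832: (71.2585,92.8253) → (12.9324,188.3597) → (36.0146,43.9452)

[4] `<path>` open polyline, #000000→engrave S333 F2832: (57.6234,35.5801) → (17.9547,72.0639) → (64.5171,121.9735) → (112.3185,7.3483)

G21
G90
G00 X60.1588 Y164.1866
M3 S333
G1 X90.7057 Y164.1866 F2832
G1 X90.7057 Y133.9179
G1 X60.1588 Y133.9179
G1 X60.1588 Y164.1866
M5
G00 X38.9620 Y151.9214
M3 S333
G1 X86.1765 Y151.9214 F2832
G1 X86.1765 Y131.4610
G1 X38.9620 Y131.4610
G1 X38.9620 Y151.9214
M5
G00 X71.2585 Y92.8253
M3 S333
G1 X12.9324 Y188.3597 F2832
G1 X36.0146 Y43.9452
M5
G00 X57.6234 Y35.5801
M3 S333
G1 X17.9547 Y72.0639 F2832
G1 X64.5171 Y121.9735
G1 X112.3185 Y7.3483
M5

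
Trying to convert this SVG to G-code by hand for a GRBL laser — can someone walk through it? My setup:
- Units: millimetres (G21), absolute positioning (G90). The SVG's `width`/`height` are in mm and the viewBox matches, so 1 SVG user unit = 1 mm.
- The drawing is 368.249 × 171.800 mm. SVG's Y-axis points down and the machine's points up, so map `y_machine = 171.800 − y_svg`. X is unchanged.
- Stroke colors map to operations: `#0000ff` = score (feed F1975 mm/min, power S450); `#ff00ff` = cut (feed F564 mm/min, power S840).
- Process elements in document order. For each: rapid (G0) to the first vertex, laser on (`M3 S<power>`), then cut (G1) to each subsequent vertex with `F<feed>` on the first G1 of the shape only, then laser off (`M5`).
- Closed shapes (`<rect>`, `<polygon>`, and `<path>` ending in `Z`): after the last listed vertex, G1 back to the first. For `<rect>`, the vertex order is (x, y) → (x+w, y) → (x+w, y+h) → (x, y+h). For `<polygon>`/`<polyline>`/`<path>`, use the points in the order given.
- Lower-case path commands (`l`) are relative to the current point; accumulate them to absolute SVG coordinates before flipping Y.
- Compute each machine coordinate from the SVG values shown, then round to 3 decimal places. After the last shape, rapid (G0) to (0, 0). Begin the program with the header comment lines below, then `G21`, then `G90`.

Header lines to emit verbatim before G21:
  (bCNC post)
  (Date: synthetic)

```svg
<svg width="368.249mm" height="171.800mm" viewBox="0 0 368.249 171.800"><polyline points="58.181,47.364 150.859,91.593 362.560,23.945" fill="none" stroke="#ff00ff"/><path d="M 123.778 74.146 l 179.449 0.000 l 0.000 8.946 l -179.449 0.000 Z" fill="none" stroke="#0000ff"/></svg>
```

viewBox `0 0 368.249 171.800` with mm width/height → 1 unit = 1 mm. Flip: y_m = 171.800 − y_svg.

**Shape 1** — `<polyline>` open polyline, stroke `#ff00ff` → cut (S840, F564). Machine vertices: (58.181,124.436) → (150.859,80.207) → (362.560,147.855). Open path.

**Shape 2** — `<path>` rectangle, stroke `#0000ff` → score (S450, F1975). Machine vertices: (123.778,97.654) → (303.227,97.654) → (303.227,88.708) → (123.778,88.708) → (123.778,97.654). Closed: final G1 returns to the first vertex.

(bCNC post)
(Date: synthetic)
G21
G90
G0 X58.181 Y124.436
M3 S840
G1 X150.859 Y80.207 F564
G1 X362.560 Y147.855
M5
G0 X123.778 Y97.654
M3 S450
G1 X303.227 Y97.654 F1975
G1 X303.227 Y88.708
G1 X123.778 Y88.708
G1 X123.778 Y97.654
M5
G0 X0.000 Y0.000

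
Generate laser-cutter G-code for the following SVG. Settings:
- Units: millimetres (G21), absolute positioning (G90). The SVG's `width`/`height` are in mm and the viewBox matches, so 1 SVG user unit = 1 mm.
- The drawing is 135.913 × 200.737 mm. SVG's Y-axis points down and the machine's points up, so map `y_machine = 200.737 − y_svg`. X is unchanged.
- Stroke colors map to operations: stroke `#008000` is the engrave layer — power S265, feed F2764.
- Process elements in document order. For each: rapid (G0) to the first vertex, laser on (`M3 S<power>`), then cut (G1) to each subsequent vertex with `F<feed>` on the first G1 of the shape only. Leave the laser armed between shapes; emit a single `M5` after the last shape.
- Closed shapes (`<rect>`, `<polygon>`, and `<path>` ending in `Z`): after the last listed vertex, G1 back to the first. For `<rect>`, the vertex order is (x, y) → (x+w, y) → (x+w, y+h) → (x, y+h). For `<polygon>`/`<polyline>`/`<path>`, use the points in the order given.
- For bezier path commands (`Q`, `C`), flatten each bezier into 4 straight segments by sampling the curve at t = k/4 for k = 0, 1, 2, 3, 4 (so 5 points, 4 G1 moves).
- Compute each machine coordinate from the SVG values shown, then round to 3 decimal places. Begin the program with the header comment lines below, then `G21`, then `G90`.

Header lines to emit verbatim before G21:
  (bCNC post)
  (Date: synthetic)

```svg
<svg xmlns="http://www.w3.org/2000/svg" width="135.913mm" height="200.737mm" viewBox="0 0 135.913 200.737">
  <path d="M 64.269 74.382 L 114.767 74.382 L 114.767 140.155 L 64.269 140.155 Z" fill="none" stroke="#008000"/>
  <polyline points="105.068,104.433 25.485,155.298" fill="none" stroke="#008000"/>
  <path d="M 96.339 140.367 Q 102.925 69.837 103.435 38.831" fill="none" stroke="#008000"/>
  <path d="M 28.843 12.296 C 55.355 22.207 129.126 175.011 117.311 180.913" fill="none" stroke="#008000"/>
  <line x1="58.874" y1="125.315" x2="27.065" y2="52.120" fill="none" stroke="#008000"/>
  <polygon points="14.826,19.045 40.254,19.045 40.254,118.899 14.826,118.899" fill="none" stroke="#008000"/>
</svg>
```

(bCNC post)
(Date: synthetic)
G21
G90
G0 X64.269 Y126.355
M3 S265
G1 X114.767 Y126.355 F2764
G1 X114.767 Y60.582
G1 X64.269 Y60.582
G1 X64.269 Y126.355
G0 X105.068 Y96.304
M3 S265
G1 X25.485 Y45.439 F2764
G0 X96.339 Y60.370
M3 S265
G1 X99.252 Y93.165 F2764
G1 X101.406 Y121.019
G1 X102.800 Y143.933
G1 X103.435 Y161.906
G0 X28.843 Y188.441
M3 S265
G1 X55.512 Y158.743 F2764
G1 X87.450 Y102.629
G1 X112.201 Y47.267
G1 X117.311 Y19.824
G0 X58.874 Y75.422
M3 S265
G1 X27.065 Y148.617 F2764
G0 X14.826 Y181.692
M3 S265
G1 X40.254 Y181.692 F2764
G1 X40.254 Y81.838
G1 X14.826 Y81.838
G1 X14.826 Y181.692
M5

Since the viewBox matches the mm dimensions, user units are millimetres directly. The only transform is the Y-flip y_m = 200.737 − y_svg.

Shape 1 is a rectangle drawn with `<path>`. Its stroke #008000 means engrave at S265, F2764. After flipping Y the toolpath is (64.269,126.355) → (114.767,126.355) → (114.767,60.582) → (64.269,60.582) → (64.269,126.355), returning to the start.

Shape 2 is a line segment drawn with `<polyline>`. Its stroke #008000 means engrave at S265, F2764. After flipping Y the toolpath is (105.068,96.304) → (25.485,45.439).

Shape 3 is a quadratic bezier drawn with `<path>`. Its stroke #008000 means engrave at S265, F2764. After flipping Y the toolpath is (96.339,60.370) → (99.252,93.165) → (101.406,121.019) → (102.800,143.933) → (103.435,161.906).

Shape 4 is a cubic bezier drawn with `<path>`. Its stroke #008000 means engrave at S265, F2764. After flipping Y the toolpath is (28.843,188.441) → (55.512,158.743) → (87.450,102.629) → (112.201,47.267) → (117.311,19.824).

Shape 5 is a line segment drawn with `<line>`. Its stroke #008000 means engrave at S265, F2764. After flipping Y the toolpath is (58.874,75.422) → (27.065,148.617).

Shape 6 is a rectangle drawn with `<polygon>`. Its stroke #008000 means engrave at S265, F2764. After flipping Y the toolpath is (14.826,181.692) → (40.254,181.692) → (40.254,81.838) → (14.826,81.838) → (14.826,181.692), returning to the start.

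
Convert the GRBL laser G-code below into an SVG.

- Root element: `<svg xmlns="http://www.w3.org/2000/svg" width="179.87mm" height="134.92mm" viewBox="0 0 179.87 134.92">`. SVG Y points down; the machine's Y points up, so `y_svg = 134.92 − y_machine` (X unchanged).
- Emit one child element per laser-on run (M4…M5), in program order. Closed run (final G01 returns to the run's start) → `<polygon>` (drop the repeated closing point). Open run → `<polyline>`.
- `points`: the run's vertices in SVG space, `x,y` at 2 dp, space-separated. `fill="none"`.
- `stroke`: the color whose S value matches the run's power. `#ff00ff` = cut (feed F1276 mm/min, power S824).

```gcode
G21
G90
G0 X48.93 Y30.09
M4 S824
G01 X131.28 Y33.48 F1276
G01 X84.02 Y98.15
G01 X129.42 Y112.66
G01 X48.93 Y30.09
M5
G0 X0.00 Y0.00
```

<svg xmlns="http://www.w3.org/2000/svg" width="179.87mm" height="134.92mm" viewBox="0 0 179.87 134.92">
  <polygon points="48.93,104.83 131.28,101.44 84.02,36.77 129.42,22.26" fill="none" stroke="#ff00ff"/>
</svg>

Each laser-on run becomes one SVG element. Flip Y back into SVG space with y_svg = 134.92 − y_machine. Every run uses S824, so all elements get stroke `#ff00ff` (cut).

Run 1: The run returns to its start, so emit a `<polygon>` with points (Y-flipped): 48.93,104.83 131.28,101.44 84.02,36.77 129.42,22.26.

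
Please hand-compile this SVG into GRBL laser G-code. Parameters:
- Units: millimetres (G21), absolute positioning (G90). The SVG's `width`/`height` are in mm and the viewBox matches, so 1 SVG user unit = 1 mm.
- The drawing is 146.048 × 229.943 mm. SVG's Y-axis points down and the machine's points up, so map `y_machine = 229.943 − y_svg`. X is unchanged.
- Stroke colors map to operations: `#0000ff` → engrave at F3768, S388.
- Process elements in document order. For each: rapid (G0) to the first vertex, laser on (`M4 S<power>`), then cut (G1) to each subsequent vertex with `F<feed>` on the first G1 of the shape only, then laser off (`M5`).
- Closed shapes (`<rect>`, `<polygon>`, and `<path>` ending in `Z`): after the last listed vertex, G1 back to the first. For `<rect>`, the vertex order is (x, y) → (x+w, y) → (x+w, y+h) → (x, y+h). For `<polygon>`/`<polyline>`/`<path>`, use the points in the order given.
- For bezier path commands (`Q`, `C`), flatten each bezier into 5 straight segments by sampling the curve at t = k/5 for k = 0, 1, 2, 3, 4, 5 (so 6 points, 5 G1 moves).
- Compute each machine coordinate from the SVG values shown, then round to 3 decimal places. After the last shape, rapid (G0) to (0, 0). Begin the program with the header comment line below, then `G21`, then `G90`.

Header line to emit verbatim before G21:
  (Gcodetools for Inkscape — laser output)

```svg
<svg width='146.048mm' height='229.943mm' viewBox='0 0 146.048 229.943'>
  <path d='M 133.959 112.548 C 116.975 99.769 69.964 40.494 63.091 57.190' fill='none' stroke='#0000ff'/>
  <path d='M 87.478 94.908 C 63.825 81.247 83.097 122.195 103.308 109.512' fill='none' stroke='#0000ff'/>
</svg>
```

(Gcodetools for Inkscape — laser output)
G21
G90
G0 X133.959 Y117.395
M4 S388
G1 X120.727 Y129.662 F3768
G1 X103.656 Y147.210
G1 X86.114 Y164.160
G1 X71.470 Y174.634
G1 X63.091 Y172.753
M5
G0 X87.478 Y135.035
M4 S388
G1 X78.101 Y137.544 F3768
G1 X77.011 Y132.143
G1 X82.193 Y124.027
G1 X91.630 Y118.391
G1 X103.308 Y120.431
M5
G0 X0.000 Y0.000

Since the viewBox matches the mm dimensions, user units are millimetres directly. The only transform is the Y-flip y_m = 229.943 − y_svg.

Shape 1 is a cubic bezier drawn with `<path>`. Its stroke #0000ff means engrave at S388, F3768. After flipping Y the toolpath is (133.959,117.395) → (120.727,129.662) → (103.656,147.210) → (86.114,164.160) → (71.470,174.634) → (63.091,172.753).

Shape 2 is a cubic bezier drawn with `<path>`. Its stroke #0000ff means engrave at S388, F3768. After flipping Y the toolpath is (87.478,135.035) → (78.101,137.544) → (77.011,132.143) → (82.193,124.027) → (91.630,118.391) → (103.308,120.431).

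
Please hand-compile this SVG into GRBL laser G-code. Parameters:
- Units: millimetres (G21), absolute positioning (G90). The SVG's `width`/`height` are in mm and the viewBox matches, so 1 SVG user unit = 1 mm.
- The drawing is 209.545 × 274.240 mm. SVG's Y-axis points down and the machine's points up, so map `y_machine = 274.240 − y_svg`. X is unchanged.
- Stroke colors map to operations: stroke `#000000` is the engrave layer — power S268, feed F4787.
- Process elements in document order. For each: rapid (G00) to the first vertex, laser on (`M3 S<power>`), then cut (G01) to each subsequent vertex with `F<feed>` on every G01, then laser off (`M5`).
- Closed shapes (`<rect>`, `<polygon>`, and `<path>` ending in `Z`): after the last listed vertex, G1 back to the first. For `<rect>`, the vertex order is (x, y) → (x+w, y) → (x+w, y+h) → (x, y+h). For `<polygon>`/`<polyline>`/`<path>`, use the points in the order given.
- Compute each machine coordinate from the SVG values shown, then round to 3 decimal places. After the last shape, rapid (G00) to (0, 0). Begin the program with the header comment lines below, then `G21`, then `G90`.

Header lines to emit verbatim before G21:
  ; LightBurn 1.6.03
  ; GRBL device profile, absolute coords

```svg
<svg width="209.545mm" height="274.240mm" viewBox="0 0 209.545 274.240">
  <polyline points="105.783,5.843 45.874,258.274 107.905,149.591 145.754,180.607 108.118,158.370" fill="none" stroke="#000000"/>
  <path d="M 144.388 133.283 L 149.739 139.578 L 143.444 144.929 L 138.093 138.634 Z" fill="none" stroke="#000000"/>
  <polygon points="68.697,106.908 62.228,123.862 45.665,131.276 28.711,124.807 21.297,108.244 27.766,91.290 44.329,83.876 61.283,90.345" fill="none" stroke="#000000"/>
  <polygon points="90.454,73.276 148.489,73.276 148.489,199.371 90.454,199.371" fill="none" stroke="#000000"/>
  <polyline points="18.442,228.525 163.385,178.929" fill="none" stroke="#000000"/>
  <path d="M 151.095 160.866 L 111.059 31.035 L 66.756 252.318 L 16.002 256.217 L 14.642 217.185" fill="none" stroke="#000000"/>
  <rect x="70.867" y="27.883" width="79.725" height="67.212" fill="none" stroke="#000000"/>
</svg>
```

; LightBurn 1.6.03
; GRBL device profile, absolute coords
G21
G90
G00 X105.783 Y268.397
M3 S268
G01 X45.874 Y15.966 F4787
G01 X107.905 Y124.649 F4787
G01 X145.754 Y93.633 F4787
G01 X108.118 Y115.870 F4787
M5
G00 X144.388 Y140.957
M3 S268
G01 X149.739 Y134.662 F4787
G01 X143.444 Y129.311 F4787
G01 X138.093 Y135.606 F4787
G01 X144.388 Y140.957 F4787
M5
G00 X68.697 Y167.332
M3 S268
G01 X62.228 Y150.378 F4787
G01 X45.665 Y142.964 F4787
G01 X28.711 Y149.433 F4787
G01 X21.297 Y165.996 F4787
G01 X27.766 Y182.950 F4787
G01 X44.329 Y190.364 F4787
G01 X61.283 Y183.895 F4787
G01 X68.697 Y167.332 F4787
M5
G00 X90.454 Y200.964
M3 S268
G01 X148.489 Y200.964 F4787
G01 X148.489 Y74.869 F4787
G01 X90.454 Y74.869 F4787
G01 X90.454 Y200.964 F4787
M5
G00 X18.442 Y45.715
M3 S268
G01 X163.385 Y95.311 F4787
M5
G00 X151.095 Y113.374
M3 S268
G01 X111.059 Y243.205 F4787
G01 X66.756 Y21.922 F4787
G01 X16.002 Y18.023 F4787
G01 X14.642 Y57.055 F4787
M5
G00 X70.867 Y246.357
M3 S268
G01 X150.592 Y246.357 F4787
G01 X150.592 Y179.145 F4787
G01 X70.867 Y179.145 F4787
G01 X70.867 Y246.357 F4787
M5
G00 X0.000 Y0.000

viewBox `0 0 209.545 274.240` with mm width/height → 1 unit = 1 mm. Flip: y_m = 274.240 − y_svg.

**Shape 1** — `<polyline>` open polyline, stroke `#000000` → engrave (S268, F4787). Machine vertices: (105.783,268.397) → (45.874,15.966) → (107.905,124.649) → (145.754,93.633) → (108.118,115.870). Open path.

**Shape 2** — `<path>` regular polygon, stroke `#000000` → engrave (S268, F4787). Machine vertices: (144.388,140.957) → (149.739,134.662) → (143.444,129.311) → (138.093,135.606) → (144.388,140.957). Closed: final G1 returns to the first vertex.

**Shape 3** — `<polygon>` regular polygon, stroke `#000000` → engrave (S268, F4787). Machine vertices: (68.697,167.332) → (62.228,150.378) → (45.665,142.964) → (28.711,149.433) → (21.297,165.996) → (27.766,182.950) → (44.329,190.364) → (61.283,183.895) → (68.697,167.332). Closed: final G1 returns to the first vertex.

**Shape 4** — `<polygon>` rectangle, stroke `#000000` → engrave (S268, F4787). Machine vertices: (90.454,200.964) → (148.489,200.964) → (148.489,74.869) → (90.454,74.869) → (90.454,200.964). Closed: final G1 returns to the first vertex.

**Shape 5** — `<polyline>` line segment, stroke `#000000` → engrave (S268, F4787). Machine vertices: (18.442,45.715) → (163.385,95.311). Open path.

**Shape 6** — `<path>` open polyline, stroke `#000000` → engrave (S268, F4787). Machine vertices: (151.095,113.374) → (111.059,243.205) → (66.756,21.922) → (16.002,18.023) → (14.642,57.055). Open path.

**Shape 7** — `<rect>` rectangle, stroke `#000000` → engrave (S268, F4787). Machine vertices: (70.867,246.357) → (150.592,246.357) → (150.592,179.145) → (70.867,179.145) → (70.867,246.357). Closed: final G1 returns to the first vertex.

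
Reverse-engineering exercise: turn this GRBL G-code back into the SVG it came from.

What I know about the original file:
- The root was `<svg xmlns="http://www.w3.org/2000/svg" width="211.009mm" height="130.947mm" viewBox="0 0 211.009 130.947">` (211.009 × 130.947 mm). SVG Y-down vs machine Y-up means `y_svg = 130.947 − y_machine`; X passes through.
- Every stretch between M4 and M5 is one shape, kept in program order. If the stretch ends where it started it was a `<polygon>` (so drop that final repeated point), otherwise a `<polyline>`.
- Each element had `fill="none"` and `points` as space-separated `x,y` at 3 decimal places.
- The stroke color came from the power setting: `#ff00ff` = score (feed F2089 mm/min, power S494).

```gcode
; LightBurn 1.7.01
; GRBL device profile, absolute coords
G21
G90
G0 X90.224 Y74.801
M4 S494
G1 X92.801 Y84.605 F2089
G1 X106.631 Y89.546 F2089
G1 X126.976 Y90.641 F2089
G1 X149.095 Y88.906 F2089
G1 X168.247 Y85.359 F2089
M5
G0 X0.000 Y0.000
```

<svg xmlns="http://www.w3.org/2000/svg" width="211.009mm" height="130.947mm" viewBox="0 0 211.009 130.947">
  <polyline points="90.224,56.146 92.801,46.342 106.631,41.401 126.976,40.306 149.095,42.041 168.247,45.588" fill="none" stroke="#ff00ff"/>
</svg>

Each laser-on run becomes one SVG element. Flip Y back into SVG space with y_svg = 130.947 − y_machine. Every run uses S494, so all elements get stroke `#ff00ff` (score).

Run 1: The run is open, so emit a `<polyline>` with points (Y-flipped): 90.224,56.146 92.801,46.342 106.631,41.401 126.976,40.306 149.095,42.041 168.247,45.588.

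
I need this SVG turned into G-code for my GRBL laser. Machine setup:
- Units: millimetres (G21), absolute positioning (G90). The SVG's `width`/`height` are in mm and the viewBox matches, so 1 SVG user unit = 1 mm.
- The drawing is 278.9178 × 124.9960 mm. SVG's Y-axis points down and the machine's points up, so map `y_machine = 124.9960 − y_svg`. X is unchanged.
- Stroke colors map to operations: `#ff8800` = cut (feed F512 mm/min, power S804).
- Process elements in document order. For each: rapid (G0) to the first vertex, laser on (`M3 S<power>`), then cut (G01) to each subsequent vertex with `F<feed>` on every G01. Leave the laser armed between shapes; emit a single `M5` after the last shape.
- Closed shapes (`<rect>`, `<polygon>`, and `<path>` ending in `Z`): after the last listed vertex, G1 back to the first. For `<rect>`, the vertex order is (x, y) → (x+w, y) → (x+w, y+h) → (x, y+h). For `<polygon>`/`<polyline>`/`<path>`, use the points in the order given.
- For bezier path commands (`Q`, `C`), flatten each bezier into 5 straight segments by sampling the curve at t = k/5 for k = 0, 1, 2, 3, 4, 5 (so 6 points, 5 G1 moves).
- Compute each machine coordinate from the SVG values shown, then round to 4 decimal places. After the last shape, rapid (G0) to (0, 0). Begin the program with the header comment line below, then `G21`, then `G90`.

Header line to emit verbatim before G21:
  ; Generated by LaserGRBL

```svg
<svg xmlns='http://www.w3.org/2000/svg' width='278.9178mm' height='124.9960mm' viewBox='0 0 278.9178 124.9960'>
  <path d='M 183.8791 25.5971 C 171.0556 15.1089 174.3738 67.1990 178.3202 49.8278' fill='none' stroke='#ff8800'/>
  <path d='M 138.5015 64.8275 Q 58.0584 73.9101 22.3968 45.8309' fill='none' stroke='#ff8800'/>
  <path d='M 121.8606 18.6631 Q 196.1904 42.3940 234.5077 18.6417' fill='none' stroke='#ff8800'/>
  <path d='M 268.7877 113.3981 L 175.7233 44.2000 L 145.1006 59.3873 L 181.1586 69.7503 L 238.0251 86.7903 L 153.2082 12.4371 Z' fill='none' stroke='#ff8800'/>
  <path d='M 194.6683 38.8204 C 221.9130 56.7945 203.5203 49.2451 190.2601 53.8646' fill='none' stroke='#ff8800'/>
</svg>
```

; Generated by LaserGRBL
G21
G90
G0 X183.8791 Y99.3989
M3 S804
G01 X177.9979 Y99.2387 F512
G01 X175.2461 Y90.3977 F512
G01 X174.8789 Y79.2136 F512
G01 X176.1519 Y72.0245 F512
G01 X178.3202 Y75.1682 F512
G0 X138.5015 Y60.1685
M3 S804
G01 X108.1155 Y58.0219 F512
G01 X81.3121 Y58.8483 F512
G01 X58.0911 Y62.6476 F512
G01 X38.4527 Y69.4199 F512
G01 X22.3968 Y79.1651 F512
G0 X121.8606 Y106.3329
M3 S804
G01 X150.1520 Y98.7399 F512
G01 X175.5624 Y94.9455 F512
G01 X198.0919 Y94.9498 F512
G01 X217.7403 Y98.7527 F512
G01 X234.5077 Y106.3543 F512
G0 X268.7877 Y11.5979
M3 S804
G01 X175.7233 Y80.7960 F512
G01 X145.1006 Y65.6087 F512
G01 X181.1586 Y55.2457 F512
G01 X238.0251 Y38.2057 F512
G01 X153.2082 Y112.5589 F512
G01 X268.7877 Y11.5979 F512
G0 X194.6683 Y86.1756
M3 S804
G01 X205.9448 Y78.1524 F512
G01 X208.7053 Y74.4456 F512
G01 X205.3867 Y73.2460 F512
G01 X198.4260 Y72.7444 F512
G01 X190.2601 Y71.1314 F512
M5
G0 X0.0000 Y0.0000

Since the viewBox matches the mm dimensions, user units are millimetres directly. The only transform is the Y-flip y_m = 124.9960 − y_svg.

Shape 1 is a cubic bezier drawn with `<path>`. Its stroke #ff8800 means cut at S804, F512. After flipping Y the toolpath is (183.8791,99.3989) → (177.9979,99.2387) → (175.2461,90.3977) → (174.8789,79.2136) → (176.1519,72.0245) → (178.3202,75.1682).

Shape 2 is a quadratic bezier drawn with `<path>`. Its stroke #ff8800 means cut at S804, F512. After flipping Y the toolpath is (138.5015,60.1685) → (108.1155,58.0219) → (81.3121,58.8483) → (58.0911,62.6476) → (38.4527,69.4199) → (22.3968,79.1651).

Shape 3 is a quadratic bezier drawn with `<path>`. Its stroke #ff8800 means cut at S804, F512. After flipping Y the toolpath is (121.8606,106.3329) → (150.1520,98.7399) → (175.5624,94.9455) → (198.0919,94.9498) → (217.7403,98.7527) → (234.5077,106.3543).

Shape 4 is a closed polygon drawn with `<path>`. Its stroke #ff8800 means cut at S804, F512. After flipping Y the toolpath is (268.7877,11.5979) → (175.7233,80.7960) → (145.1006,65.6087) → (181.1586,55.2457) → (238.0251,38.2057) → (153.2082,112.5589) → (268.7877,11.5979), returning to the start.

Shape 5 is a cubic bezier drawn with `<path>`. Its stroke #ff8800 means cut at S804, F512. After flipping Y the toolpath is (194.6683,86.1756) → (205.9448,78.1524) → (208.7053,74.4456) → (205.3867,73.2460) → (198.4260,72.7444) → (190.2601,71.1314).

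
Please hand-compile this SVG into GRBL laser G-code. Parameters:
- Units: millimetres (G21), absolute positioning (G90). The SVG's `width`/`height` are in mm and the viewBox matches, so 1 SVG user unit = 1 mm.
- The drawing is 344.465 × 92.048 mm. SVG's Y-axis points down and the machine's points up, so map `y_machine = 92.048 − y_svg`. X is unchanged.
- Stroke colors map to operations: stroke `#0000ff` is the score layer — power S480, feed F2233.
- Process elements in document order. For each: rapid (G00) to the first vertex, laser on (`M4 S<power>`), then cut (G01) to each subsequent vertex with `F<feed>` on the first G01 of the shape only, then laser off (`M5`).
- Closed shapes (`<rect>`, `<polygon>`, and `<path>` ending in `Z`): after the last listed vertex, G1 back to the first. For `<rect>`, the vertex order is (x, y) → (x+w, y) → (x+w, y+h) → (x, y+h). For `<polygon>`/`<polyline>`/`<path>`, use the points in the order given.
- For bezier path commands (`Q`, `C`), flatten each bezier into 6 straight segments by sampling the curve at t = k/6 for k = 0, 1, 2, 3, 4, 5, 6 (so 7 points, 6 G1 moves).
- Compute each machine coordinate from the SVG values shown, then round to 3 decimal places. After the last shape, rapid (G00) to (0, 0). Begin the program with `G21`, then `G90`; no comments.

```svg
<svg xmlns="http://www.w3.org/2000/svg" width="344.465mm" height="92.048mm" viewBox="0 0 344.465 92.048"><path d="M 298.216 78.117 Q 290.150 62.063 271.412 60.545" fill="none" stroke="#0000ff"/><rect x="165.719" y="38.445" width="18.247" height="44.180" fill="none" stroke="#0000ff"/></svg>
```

1 u = 1 mm; y_m = 92.048 − y.

[1] `<path>` quadratic bezier, #0000ff→score S480 F2233: (298.216,13.931) → (295.231,18.879) → (291.653,23.019) → (287.482,26.351) → (282.718,28.876) → (277.362,30.593) → (271.412,31.503)

[2] `<rect>` rectangle, #0000ff→score S480 F2233: (165.719,53.603) → (183.966,53.603) → (183.966,9.423) → (165.719,9.423) → (165.719,53.603) (closed)

G21
G90
G00 X298.216 Y13.931
M4 S480
G01 X295.231 Y18.879 F2233
G01 X291.653 Y23.019
G01 X287.482 Y26.351
G01 X282.718 Y28.876
G01 X277.362 Y30.593
G01 X271.412 Y31.503
M5
G00 X165.719 Y53.603
M4 S480
G01 X183.966 Y53.603 F2233
G01 X183.966 Y9.423
G01 X165.719 Y9.423
G01 X165.719 Y53.603
M5
G00 X0.000 Y0.000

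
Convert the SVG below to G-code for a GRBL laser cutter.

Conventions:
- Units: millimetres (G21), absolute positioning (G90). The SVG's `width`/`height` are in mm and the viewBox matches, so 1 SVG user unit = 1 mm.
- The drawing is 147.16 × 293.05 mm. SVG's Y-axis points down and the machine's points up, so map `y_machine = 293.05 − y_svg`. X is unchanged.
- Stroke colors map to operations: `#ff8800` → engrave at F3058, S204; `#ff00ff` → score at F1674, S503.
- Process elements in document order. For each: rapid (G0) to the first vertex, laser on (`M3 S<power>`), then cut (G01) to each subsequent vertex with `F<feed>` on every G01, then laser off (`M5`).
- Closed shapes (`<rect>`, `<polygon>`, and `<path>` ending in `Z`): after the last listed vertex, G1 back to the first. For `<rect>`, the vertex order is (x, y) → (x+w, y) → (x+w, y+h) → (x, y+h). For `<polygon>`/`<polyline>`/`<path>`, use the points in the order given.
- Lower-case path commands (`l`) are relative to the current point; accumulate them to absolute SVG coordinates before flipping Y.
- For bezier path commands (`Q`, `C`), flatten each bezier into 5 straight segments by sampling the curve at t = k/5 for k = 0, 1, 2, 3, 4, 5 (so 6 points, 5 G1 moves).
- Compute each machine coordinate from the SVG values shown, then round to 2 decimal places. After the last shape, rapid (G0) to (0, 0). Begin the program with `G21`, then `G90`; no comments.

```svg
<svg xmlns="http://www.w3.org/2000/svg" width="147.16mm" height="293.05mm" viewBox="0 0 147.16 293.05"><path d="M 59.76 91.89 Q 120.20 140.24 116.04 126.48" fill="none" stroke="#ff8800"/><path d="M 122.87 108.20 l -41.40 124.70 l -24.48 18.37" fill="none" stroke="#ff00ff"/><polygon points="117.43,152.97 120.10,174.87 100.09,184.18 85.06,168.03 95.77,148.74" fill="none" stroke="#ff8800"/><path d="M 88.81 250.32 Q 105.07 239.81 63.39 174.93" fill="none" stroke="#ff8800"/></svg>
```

viewBox `0 0 147.16 293.05` with mm width/height → 1 unit = 1 mm. Flip: y_m = 293.05 − y_svg.

**Shape 1** — `<path>` quadratic bezier, stroke `#ff8800` → engrave (S204, F3058). Control points (SVG): P0=(59.76,91.89), P1=(120.20,140.24), P2=(116.04,126.48); sampled at t=k/5. Machine vertices: (59.76,201.16) → (81.35,184.30) → (97.78,172.42) → (109.03,165.50) → (115.12,163.55) → (116.04,166.57). Open path.

**Shape 2** — `<path>` open polyline, stroke `#ff00ff` → score (S503, F1674). Machine vertices: (122.87,184.85) → (81.47,60.15) → (56.99,41.78). Open path.

**Shape 3** — `<polygon>` regular polygon, stroke `#ff8800` → engrave (S204, F3058). Machine vertices: (117.43,140.08) → (120.10,118.18) → (100.09,108.87) → (85.06,125.02) → (95.77,144.31) → (117.43,140.08). Closed: final G1 returns to the first vertex.

**Shape 4** — `<path>` quadratic bezier, stroke `#ff8800` → engrave (S204, F3058). Control points (SVG): P0=(88.81,250.32), P1=(105.07,239.81), P2=(63.39,174.93); sampled at t=k/5. Machine vertices: (88.81,42.73) → (93.00,49.11) → (92.55,59.84) → (87.46,74.92) → (77.74,94.34) → (63.39,118.12). Open path.

G21
G90
G0 X59.76 Y201.16
M3 S204
G01 X81.35 Y184.30 F3058
G01 X97.78 Y172.42 F3058
G01 X109.03 Y165.50 F3058
G01 X115.12 Y163.55 F3058
G01 X116.04 Y166.57 F3058
M5
G0 X122.87 Y184.85
M3 S503
G01 X81.47 Y60.15 F1674
G01 X56.99 Y41.78 F1674
M5
G0 X117.43 Y140.08
M3 S204
G01 X120.10 Y118.18 F3058
G01 X100.09 Y108.87 F3058
G01 X85.06 Y125.02 F3058
G01 X95.77 Y144.31 F3058
G01 X117.43 Y140.08 F3058
M5
G0 X88.81 Y42.73
M3 S204
G01 X93.00 Y49.11 F3058
G01 X92.55 Y59.84 F3058
G01 X87.46 Y74.92 F3058
G01 X77.74 Y94.34 F3058
G01 X63.39 Y118.12 F3058
M5
G0 X0.00 Y0.00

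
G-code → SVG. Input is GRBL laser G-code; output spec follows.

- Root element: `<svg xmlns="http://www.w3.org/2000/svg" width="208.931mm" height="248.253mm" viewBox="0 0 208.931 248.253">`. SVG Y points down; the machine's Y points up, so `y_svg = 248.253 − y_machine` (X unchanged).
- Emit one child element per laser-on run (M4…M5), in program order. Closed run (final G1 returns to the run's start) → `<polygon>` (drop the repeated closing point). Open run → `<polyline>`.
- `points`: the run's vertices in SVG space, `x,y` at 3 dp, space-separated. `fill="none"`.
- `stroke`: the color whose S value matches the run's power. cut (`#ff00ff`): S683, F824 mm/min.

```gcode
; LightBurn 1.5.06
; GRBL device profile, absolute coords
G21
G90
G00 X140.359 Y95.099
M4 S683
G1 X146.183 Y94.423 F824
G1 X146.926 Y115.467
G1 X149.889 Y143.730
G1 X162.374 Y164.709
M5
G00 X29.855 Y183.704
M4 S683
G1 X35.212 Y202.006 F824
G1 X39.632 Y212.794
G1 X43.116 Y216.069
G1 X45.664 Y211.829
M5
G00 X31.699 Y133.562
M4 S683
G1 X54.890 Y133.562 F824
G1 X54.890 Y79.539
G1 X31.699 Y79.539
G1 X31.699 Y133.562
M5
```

<svg xmlns="http://www.w3.org/2000/svg" width="208.931mm" height="248.253mm" viewBox="0 0 208.931 248.253">
  <polyline points="140.359,153.154 146.183,153.830 146.926,132.786 149.889,104.523 162.374,83.544" fill="none" stroke="#ff00ff"/>
  <polyline points="29.855,64.549 35.212,46.247 39.632,35.459 43.116,32.184 45.664,36.424" fill="none" stroke="#ff00ff"/>
  <polygon points="31.699,114.691 54.890,114.691 54.890,168.714 31.699,168.714" fill="none" stroke="#ff00ff"/>
</svg>

Machine Y-up, SVG Y-down with viewBox height 248.253, so y_svg = 248.253 − y_machine; X carries over. Every run uses S683, so all elements get stroke `#ff00ff` (cut).

Run 1: The run is open, so emit a `<polyline>` with points (Y-flipped): 140.359,153.154 146.183,153.830 146.926,132.786 149.889,104.523 162.374,83.544.

Run 2: The run is open, so emit a `<polyline>` with points (Y-flipped): 29.855,64.549 35.212,46.247 39.632,35.459 43.116,32.184 45.664,36.424.

Run 3: The run returns to its start, so emit a `<polygon>` with points (Y-flipped): 31.699,114.691 54.890,114.691 54.890,168.714 31.699,168.714.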